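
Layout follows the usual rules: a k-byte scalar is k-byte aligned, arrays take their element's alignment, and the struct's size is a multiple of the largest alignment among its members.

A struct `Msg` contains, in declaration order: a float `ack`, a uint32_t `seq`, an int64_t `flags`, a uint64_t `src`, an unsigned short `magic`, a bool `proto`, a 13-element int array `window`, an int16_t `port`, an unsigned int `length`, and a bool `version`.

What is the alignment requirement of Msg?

8

member alignments: ack=4, seq=4, flags=8, src=8, magic=2, proto=1, window=4, port=2, length=4, version=1
max = 8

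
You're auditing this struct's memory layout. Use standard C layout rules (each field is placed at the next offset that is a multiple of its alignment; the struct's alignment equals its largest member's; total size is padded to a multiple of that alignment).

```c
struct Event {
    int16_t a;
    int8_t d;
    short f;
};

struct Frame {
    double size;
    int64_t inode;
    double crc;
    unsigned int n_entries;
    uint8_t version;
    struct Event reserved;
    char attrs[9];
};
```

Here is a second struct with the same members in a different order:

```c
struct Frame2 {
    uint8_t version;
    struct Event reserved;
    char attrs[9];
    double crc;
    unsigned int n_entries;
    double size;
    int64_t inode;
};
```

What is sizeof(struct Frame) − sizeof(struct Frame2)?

Event: @0: a [2B, align 2] → 2; @2: d [1B, align 1] → 3; +1 pad (align 2); @4: f [2B, align 2] → 6; size 6, align 2
@0: size [8B, align 8] → 8
@8: inode [8B, align 8] → 16
@16: crc [8B, align 8] → 24
@24: n_entries [4B, align 4] → 28
@28: version [1B, align 1] → 29
+1 pad (align 2)
@30: reserved [6B, align 2] → 36
@36: attrs [9B, align 1] → 45
+3 tail pad (align 8)
size 48, align 8
— Frame2 —
@0: version [1B, align 1] → 1
+1 pad (align 2)
@2: reserved [6B, align 2] → 8
@8: attrs [9B, align 1] → 17
+7 pad (align 8)
@24: crc [8B, align 8] → 32
@32: n_entries [4B, align 4] → 36
+4 pad (align 8)
@40: size [8B, align 8] → 48
@48: inode [8B, align 8] → 56
size 56, align 8
48 − 56 = -8

-8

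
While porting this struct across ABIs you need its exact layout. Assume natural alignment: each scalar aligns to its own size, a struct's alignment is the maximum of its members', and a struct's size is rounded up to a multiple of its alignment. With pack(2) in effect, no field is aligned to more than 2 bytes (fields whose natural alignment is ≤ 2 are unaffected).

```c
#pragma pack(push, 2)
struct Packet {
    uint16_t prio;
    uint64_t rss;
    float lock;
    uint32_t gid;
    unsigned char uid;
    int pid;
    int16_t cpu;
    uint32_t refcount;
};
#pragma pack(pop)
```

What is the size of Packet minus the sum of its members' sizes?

1

prio at 0 (size 2, align 2) → ends 2
rss at 2 (size 8, align 2) → ends 10
lock at 10 (size 4, align 2) → ends 14
gid at 14 (size 4, align 2) → ends 18
uid at 18 (size 1, align 1) → ends 19
pad 1 to align 2 for pid
pid at 20 (size 4, align 2) → ends 24
cpu at 24 (size 2, align 2) → ends 26
refcount at 26 (size 4, align 2) → ends 30
total 30 bytes, alignment 2
data bytes 29, size 30 → padding 1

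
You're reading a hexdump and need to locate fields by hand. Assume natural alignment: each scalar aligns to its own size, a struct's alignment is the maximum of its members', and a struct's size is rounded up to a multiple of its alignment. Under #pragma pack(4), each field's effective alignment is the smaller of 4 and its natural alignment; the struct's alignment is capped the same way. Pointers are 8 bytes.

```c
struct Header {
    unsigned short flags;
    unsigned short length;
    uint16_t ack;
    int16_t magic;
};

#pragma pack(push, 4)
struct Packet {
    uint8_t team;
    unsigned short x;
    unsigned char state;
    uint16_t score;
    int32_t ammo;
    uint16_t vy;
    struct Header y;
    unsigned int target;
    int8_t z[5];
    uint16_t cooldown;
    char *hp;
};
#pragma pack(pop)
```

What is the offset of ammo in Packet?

8

Header: @0: flags [2B, align 2] → 2; @2: length [2B, align 2] → 4; @4: ack [2B, align 2] → 6; @6: magic [2B, align 2] → 8; size 8, align 2
@0: team [1B, align 1] → 1
+1 pad (align 2)
@2: x [2B, align 2] → 4
@4: state [1B, align 1] → 5
+1 pad (align 2)
@6: score [2B, align 2] → 8
@8: ammo [4B, align 4] → 12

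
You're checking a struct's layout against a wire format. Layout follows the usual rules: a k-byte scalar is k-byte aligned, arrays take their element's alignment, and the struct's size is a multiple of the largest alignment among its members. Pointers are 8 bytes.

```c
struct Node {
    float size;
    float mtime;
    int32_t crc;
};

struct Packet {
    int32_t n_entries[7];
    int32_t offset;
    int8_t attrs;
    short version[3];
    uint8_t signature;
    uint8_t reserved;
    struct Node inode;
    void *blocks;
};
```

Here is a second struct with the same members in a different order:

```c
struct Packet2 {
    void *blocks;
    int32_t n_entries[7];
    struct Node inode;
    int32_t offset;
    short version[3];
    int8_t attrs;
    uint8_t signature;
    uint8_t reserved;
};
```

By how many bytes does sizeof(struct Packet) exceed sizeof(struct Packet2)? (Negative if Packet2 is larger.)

Node: size at 0 (size 4, align 4) → ends 4; mtime at 4 (size 4, align 4) → ends 8; crc at 8 (size 4, align 4) → ends 12; total 12 bytes, alignment 4
n_entries at 0 (size 28, align 4) → ends 28
offset at 28 (size 4, align 4) → ends 32
attrs at 32 (size 1, align 1) → ends 33
pad 1 to align 2 for version
version at 34 (size 6, align 2) → ends 40
signature at 40 (size 1, align 1) → ends 41
reserved at 41 (size 1, align 1) → ends 42
pad 2 to align 4 for inode
inode at 44 (size 12, align 4) → ends 56
blocks at 56 (size 8, align 8) → ends 64
total 64 bytes, alignment 8
— Packet2 —
blocks at 0 (size 8, align 8) → ends 8
n_entries at 8 (size 28, align 4) → ends 36
inode at 36 (size 12, align 4) → ends 48
offset at 48 (size 4, align 4) → ends 52
version at 52 (size 6, align 2) → ends 58
attrs at 58 (size 1, align 1) → ends 59
signature at 59 (size 1, align 1) → ends 60
reserved at 60 (size 1, align 1) → ends 61
tail pad 3 to reach multiple of 8
total 64 bytes, alignment 8
64 − 64 = 0

0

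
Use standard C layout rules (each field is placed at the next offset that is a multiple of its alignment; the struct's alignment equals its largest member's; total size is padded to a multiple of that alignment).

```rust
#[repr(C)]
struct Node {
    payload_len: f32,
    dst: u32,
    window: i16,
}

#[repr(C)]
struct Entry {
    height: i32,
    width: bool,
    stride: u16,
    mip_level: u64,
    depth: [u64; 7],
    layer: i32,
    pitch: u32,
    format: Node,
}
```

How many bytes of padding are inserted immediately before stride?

Node: @0: payload_len [4B, align 4] → 4; @4: dst [4B, align 4] → 8; @8: window [2B, align 2] → 10; +2 tail pad (align 4); size 12, align 4
@0: height [4B, align 4] → 4
@4: width [1B, align 1] → 5
+1 pad (align 2)
@6: stride [2B, align 2] → 8

1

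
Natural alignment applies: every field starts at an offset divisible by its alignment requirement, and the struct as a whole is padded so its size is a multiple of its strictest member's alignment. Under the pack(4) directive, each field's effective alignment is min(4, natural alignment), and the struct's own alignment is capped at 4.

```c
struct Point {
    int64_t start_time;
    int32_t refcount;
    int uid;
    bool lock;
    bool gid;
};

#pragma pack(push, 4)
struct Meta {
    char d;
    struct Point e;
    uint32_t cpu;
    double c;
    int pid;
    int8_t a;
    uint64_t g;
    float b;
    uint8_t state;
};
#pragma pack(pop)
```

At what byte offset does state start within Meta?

60

Point: @0: start_time [8B, align 8] → 8; @8: refcount [4B, align 4] → 12; @12: uid [4B, align 4] → 16; @16: lock [1B, align 1] → 17; @17: gid [1B, align 1] → 18; +6 tail pad (align 8); size 24, align 8
@0: d [1B, align 1] → 1
+3 pad (align 4)
@4: e [24B, align 4] → 28
@28: cpu [4B, align 4] → 32
@32: c [8B, align 4] → 40
@40: pid [4B, align 4] → 44
@44: a [1B, align 1] → 45
+3 pad (align 4)
@48: g [8B, align 4] → 56
@56: b [4B, align 4] → 60
@60: state [1B, align 1] → 61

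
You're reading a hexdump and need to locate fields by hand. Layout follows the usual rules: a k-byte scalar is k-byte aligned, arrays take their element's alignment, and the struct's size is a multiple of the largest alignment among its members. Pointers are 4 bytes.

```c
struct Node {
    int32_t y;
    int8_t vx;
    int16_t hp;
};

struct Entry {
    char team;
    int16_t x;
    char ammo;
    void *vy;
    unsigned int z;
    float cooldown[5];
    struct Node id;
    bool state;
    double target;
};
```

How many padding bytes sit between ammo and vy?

Node: @0: y [4B, align 4] → 4; @4: vx [1B, align 1] → 5; +1 pad (align 2); @6: hp [2B, align 2] → 8; size 8, align 4
@0: team [1B, align 1] → 1
+1 pad (align 2)
@2: x [2B, align 2] → 4
@4: ammo [1B, align 1] → 5
+3 pad (align 4)
@8: vy [4B, align 4] → 12

3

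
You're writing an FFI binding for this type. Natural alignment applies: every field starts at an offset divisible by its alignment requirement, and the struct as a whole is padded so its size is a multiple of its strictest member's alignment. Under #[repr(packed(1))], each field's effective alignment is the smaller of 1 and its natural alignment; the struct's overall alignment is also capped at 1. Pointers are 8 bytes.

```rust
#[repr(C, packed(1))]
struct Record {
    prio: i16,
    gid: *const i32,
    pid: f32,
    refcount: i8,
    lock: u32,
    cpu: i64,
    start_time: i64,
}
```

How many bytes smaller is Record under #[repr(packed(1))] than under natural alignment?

13

natural layout:
  0..2  prio  (2B, 2-aligned)
  2..8  -- padding (6B)
  8..16  gid  (8B, 8-aligned)
  16..20  pid  (4B, 4-aligned)
  20..21  refcount  (1B, 1-aligned)
  21..24  -- padding (3B)
  24..28  lock  (4B, 4-aligned)
  28..32  -- padding (4B)
  32..40  cpu  (8B, 8-aligned)
  40..48  start_time  (8B, 8-aligned)
  sizeof = 48, alignof = 8
packed(1) layout:
  0..2  prio  (2B, 1-aligned)
  2..10  gid  (8B, 1-aligned)
  10..14  pid  (4B, 1-aligned)
  14..15  refcount  (1B, 1-aligned)
  15..19  lock  (4B, 1-aligned)
  19..27  cpu  (8B, 1-aligned)
  27..35  start_time  (8B, 1-aligned)
  sizeof = 35, alignof = 1
48 − 35 = 13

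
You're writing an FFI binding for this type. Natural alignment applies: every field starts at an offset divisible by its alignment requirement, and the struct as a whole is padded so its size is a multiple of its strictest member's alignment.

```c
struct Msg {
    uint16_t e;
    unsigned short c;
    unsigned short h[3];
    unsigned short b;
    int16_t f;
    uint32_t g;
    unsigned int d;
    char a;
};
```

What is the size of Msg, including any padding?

e at 0 (size 2, align 2) → ends 2
c at 2 (size 2, align 2) → ends 4
h at 4 (size 6, align 2) → ends 10
b at 10 (size 2, align 2) → ends 12
f at 12 (size 2, align 2) → ends 14
pad 2 to align 4 for g
g at 16 (size 4, align 4) → ends 20
d at 20 (size 4, align 4) → ends 24
a at 24 (size 1, align 1) → ends 25
tail pad 3 to reach multiple of 4
total 28 bytes, alignment 4

28 bytes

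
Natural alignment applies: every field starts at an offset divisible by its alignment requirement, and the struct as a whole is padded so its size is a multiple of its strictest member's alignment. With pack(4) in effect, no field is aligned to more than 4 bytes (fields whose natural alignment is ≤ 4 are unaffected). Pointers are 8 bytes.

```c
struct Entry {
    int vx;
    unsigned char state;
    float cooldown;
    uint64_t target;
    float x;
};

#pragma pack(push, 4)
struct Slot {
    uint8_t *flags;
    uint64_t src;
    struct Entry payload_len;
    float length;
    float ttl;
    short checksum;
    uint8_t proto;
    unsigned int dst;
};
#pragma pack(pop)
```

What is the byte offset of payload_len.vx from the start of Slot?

Entry: vx at 0 (size 4, align 4) → ends 4; state at 4 (size 1, align 1) → ends 5; pad 3 to align 4 for cooldown; cooldown at 8 (size 4, align 4) → ends 12; pad 4 to align 8 for target; target at 16 (size 8, align 8) → ends 24; x at 24 (size 4, align 4) → ends 28; tail pad 4 to reach multiple of 8; total 32 bytes, alignment 8
flags at 0 (size 8, align 4) → ends 8
src at 8 (size 8, align 4) → ends 16
payload_len at 16 (size 32, align 4) → ends 48
within Entry: vx at 0
16 + 0 = 16

16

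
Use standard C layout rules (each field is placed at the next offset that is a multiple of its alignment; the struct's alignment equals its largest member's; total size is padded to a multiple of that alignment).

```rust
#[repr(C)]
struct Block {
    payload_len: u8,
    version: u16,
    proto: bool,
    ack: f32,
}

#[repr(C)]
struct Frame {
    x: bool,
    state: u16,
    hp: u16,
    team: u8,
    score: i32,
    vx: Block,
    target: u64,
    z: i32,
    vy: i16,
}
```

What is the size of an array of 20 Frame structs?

Block: payload_len at 0 (size 1, align 1) → ends 1; pad 1 to align 2 for version; version at 2 (size 2, align 2) → ends 4; proto at 4 (size 1, align 1) → ends 5; pad 3 to align 4 for ack; ack at 8 (size 4, align 4) → ends 12; total 12 bytes, alignment 4
x at 0 (size 1, align 1) → ends 1
pad 1 to align 2 for state
state at 2 (size 2, align 2) → ends 4
hp at 4 (size 2, align 2) → ends 6
team at 6 (size 1, align 1) → ends 7
pad 1 to align 4 for score
score at 8 (size 4, align 4) → ends 12
vx at 12 (size 12, align 4) → ends 24
target at 24 (size 8, align 8) → ends 32
z at 32 (size 4, align 4) → ends 36
vy at 36 (size 2, align 2) → ends 38
tail pad 2 to reach multiple of 8
total 40 bytes, alignment 8
array of 20: 20 × 40 = 800

800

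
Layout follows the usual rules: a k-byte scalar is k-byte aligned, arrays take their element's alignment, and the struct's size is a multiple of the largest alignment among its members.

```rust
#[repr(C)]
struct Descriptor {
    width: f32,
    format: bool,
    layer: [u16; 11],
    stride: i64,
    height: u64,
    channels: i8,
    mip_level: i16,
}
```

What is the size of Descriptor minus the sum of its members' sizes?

10

width at 0 (size 4, align 4) → ends 4
format at 4 (size 1, align 1) → ends 5
pad 1 to align 2 for layer
layer at 6 (size 22, align 2) → ends 28
pad 4 to align 8 for stride
stride at 32 (size 8, align 8) → ends 40
height at 40 (size 8, align 8) → ends 48
channels at 48 (size 1, align 1) → ends 49
pad 1 to align 2 for mip_level
mip_level at 50 (size 2, align 2) → ends 52
tail pad 4 to reach multiple of 8
total 56 bytes, alignment 8
data bytes 46, size 56 → padding 10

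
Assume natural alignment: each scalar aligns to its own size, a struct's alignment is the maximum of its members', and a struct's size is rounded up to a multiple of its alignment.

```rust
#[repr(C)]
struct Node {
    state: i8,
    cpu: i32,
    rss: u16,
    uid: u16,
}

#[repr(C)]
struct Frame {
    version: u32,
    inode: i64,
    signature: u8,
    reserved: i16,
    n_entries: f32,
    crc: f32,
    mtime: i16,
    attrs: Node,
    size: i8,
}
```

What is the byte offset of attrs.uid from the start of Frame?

42

Node: state at 0 (size 1, align 1) → ends 1; pad 3 to align 4 for cpu; cpu at 4 (size 4, align 4) → ends 8; rss at 8 (size 2, align 2) → ends 10; uid at 10 (size 2, align 2) → ends 12; total 12 bytes, alignment 4
version at 0 (size 4, align 4) → ends 4
pad 4 to align 8 for inode
inode at 8 (size 8, align 8) → ends 16
signature at 16 (size 1, align 1) → ends 17
pad 1 to align 2 for reserved
reserved at 18 (size 2, align 2) → ends 20
n_entries at 20 (size 4, align 4) → ends 24
crc at 24 (size 4, align 4) → ends 28
mtime at 28 (size 2, align 2) → ends 30
pad 2 to align 4 for attrs
attrs at 32 (size 12, align 4) → ends 44
within Node: uid at 10
32 + 10 = 42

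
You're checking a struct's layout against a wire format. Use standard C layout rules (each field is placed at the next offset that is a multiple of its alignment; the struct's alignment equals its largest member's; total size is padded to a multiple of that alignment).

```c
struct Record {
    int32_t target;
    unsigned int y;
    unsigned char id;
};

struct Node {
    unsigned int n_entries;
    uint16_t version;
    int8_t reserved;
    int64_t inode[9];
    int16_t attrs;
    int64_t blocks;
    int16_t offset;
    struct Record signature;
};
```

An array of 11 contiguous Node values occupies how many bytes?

1232

Record: @0: target [4B, align 4] → 4; @4: y [4B, align 4] → 8; @8: id [1B, align 1] → 9; +3 tail pad (align 4); size 12, align 4
@0: n_entries [4B, align 4] → 4
@4: version [2B, align 2] → 6
@6: reserved [1B, align 1] → 7
+1 pad (align 8)
@8: inode [72B, align 8] → 80
@80: attrs [2B, align 2] → 82
+6 pad (align 8)
@88: blocks [8B, align 8] → 96
@96: offset [2B, align 2] → 98
+2 pad (align 4)
@100: signature [12B, align 4] → 112
size 112, align 8
array of 11: 11 × 112 = 1232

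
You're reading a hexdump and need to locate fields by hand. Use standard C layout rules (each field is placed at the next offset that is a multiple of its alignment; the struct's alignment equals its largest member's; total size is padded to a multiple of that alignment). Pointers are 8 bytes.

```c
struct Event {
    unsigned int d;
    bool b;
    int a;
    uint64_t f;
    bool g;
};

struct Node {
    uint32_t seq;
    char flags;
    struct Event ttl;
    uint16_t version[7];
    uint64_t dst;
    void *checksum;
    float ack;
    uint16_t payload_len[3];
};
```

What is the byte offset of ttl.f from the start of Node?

Event: 0..4  d  (4B, 4-aligned); 4..5  b  (1B, 1-aligned); 5..8  -- padding (3B); 8..12  a  (4B, 4-aligned); 12..16  -- padding (4B); 16..24  f  (8B, 8-aligned); 24..25  g  (1B, 1-aligned); 25..32  -- tail padding (7B); sizeof = 32, alignof = 8
0..4  seq  (4B, 4-aligned)
4..5  flags  (1B, 1-aligned)
5..8  -- padding (3B)
8..40  ttl  (32B, 8-aligned)
within Event: f at 16
8 + 16 = 24

24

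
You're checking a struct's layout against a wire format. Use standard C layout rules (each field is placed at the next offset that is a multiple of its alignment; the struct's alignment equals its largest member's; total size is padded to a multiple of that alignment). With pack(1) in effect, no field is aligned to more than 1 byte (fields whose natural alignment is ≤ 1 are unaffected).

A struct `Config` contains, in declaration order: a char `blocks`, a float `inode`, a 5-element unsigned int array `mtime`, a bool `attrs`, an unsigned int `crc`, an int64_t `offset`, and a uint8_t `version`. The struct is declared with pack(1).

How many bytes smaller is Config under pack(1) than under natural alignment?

natural layout:
  blocks at 0 (size 1, align 1) → ends 1
  pad 3 to align 4 for inode
  inode at 4 (size 4, align 4) → ends 8
  mtime at 8 (size 20, align 4) → ends 28
  attrs at 28 (size 1, align 1) → ends 29
  pad 3 to align 4 for crc
  crc at 32 (size 4, align 4) → ends 36
  pad 4 to align 8 for offset
  offset at 40 (size 8, align 8) → ends 48
  version at 48 (size 1, align 1) → ends 49
  tail pad 7 to reach multiple of 8
  total 56 bytes, alignment 8
packed(1) layout:
  blocks at 0 (size 1, align 1) → ends 1
  inode at 1 (size 4, align 1) → ends 5
  mtime at 5 (size 20, align 1) → ends 25
  attrs at 25 (size 1, align 1) → ends 26
  crc at 26 (size 4, align 1) → ends 30
  offset at 30 (size 8, align 1) → ends 38
  version at 38 (size 1, align 1) → ends 39
  total 39 bytes, alignment 1
56 − 39 = 17

17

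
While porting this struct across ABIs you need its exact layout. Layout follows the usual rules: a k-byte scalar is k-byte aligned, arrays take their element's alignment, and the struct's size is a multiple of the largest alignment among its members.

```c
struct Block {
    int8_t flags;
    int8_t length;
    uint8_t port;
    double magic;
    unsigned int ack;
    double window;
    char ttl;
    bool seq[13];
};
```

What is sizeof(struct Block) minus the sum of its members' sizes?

11

@0: flags [1B, align 1] → 1
@1: length [1B, align 1] → 2
@2: port [1B, align 1] → 3
+5 pad (align 8)
@8: magic [8B, align 8] → 16
@16: ack [4B, align 4] → 20
+4 pad (align 8)
@24: window [8B, align 8] → 32
@32: ttl [1B, align 1] → 33
@33: seq [13B, align 1] → 46
+2 tail pad (align 8)
size 48, align 8
data bytes 37, size 48 → padding 11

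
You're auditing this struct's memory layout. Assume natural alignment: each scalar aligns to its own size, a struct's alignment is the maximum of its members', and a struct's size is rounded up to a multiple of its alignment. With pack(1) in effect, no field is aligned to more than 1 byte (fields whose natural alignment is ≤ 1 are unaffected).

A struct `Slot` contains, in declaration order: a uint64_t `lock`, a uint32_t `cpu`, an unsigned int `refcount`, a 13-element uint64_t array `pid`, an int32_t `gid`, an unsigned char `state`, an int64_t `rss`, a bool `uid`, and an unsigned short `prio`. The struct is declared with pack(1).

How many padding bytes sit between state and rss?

@0: lock [8B, align 1] → 8
@8: cpu [4B, align 1] → 12
@12: refcount [4B, align 1] → 16
@16: pid [104B, align 1] → 120
@120: gid [4B, align 1] → 124
@124: state [1B, align 1] → 125
@125: rss [8B, align 1] → 133

0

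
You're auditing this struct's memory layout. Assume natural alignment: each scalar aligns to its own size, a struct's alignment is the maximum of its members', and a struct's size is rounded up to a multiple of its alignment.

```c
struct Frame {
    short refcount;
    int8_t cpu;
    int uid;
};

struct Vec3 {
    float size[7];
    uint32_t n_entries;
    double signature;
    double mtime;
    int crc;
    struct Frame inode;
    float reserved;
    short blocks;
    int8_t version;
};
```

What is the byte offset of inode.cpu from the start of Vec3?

54

Frame: 0..2  refcount  (2B, 2-aligned); 2..3  cpu  (1B, 1-aligned); 3..4  -- padding (1B); 4..8  uid  (4B, 4-aligned); sizeof = 8, alignof = 4
0..28  size  (28B, 4-aligned)
28..32  n_entries  (4B, 4-aligned)
32..40  signature  (8B, 8-aligned)
40..48  mtime  (8B, 8-aligned)
48..52  crc  (4B, 4-aligned)
52..60  inode  (8B, 4-aligned)
within Frame: cpu at 2
52 + 2 = 54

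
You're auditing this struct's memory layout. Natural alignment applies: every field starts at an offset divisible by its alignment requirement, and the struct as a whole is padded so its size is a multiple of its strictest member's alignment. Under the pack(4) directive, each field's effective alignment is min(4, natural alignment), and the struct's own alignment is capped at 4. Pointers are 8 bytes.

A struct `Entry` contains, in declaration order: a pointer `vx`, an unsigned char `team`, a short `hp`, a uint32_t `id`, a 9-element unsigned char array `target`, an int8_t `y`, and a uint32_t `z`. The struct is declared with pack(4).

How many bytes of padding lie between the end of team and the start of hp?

vx at 0 (size 8, align 4) → ends 8
team at 8 (size 1, align 1) → ends 9
pad 1 to align 2 for hp
hp at 10 (size 2, align 2) → ends 12

1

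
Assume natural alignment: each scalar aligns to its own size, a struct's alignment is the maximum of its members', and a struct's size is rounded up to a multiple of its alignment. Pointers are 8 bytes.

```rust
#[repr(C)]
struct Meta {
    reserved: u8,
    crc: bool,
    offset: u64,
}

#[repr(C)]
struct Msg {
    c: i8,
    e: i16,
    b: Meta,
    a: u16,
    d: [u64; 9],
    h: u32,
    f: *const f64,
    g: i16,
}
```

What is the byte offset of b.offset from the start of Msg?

Meta: @0: reserved [1B, align 1] → 1; @1: crc [1B, align 1] → 2; +6 pad (align 8); @8: offset [8B, align 8] → 16; size 16, align 8
@0: c [1B, align 1] → 1
+1 pad (align 2)
@2: e [2B, align 2] → 4
+4 pad (align 8)
@8: b [16B, align 8] → 24
within Meta: offset at 8
8 + 8 = 16

16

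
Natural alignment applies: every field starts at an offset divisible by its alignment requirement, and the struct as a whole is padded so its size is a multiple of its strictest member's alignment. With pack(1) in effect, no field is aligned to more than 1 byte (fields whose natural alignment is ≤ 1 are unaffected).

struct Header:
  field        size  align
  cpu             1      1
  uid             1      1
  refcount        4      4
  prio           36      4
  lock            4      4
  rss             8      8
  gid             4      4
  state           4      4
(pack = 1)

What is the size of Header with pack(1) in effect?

cpu at 0 (size 1, align 1) → ends 1
uid at 1 (size 1, align 1) → ends 2
refcount at 2 (size 4, align 1) → ends 6
prio at 6 (size 36, align 1) → ends 42
lock at 42 (size 4, align 1) → ends 46
rss at 46 (size 8, align 1) → ends 54
gid at 54 (size 4, align 1) → ends 58
state at 58 (size 4, align 1) → ends 62
total 62 bytes, alignment 1

62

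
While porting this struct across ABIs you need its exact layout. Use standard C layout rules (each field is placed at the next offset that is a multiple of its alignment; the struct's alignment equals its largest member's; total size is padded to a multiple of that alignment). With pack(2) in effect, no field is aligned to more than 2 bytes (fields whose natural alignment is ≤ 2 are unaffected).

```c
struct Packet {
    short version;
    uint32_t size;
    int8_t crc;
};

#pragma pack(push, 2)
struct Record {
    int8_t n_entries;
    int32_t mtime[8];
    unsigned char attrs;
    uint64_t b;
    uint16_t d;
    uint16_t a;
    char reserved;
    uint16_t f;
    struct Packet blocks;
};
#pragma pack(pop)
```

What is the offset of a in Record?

46

Packet: 0..2  version  (2B, 2-aligned); 2..4  -- padding (2B); 4..8  size  (4B, 4-aligned); 8..9  crc  (1B, 1-aligned); 9..12  -- tail padding (3B); sizeof = 12, alignof = 4
0..1  n_entries  (1B, 1-aligned)
1..2  -- padding (1B)
2..34  mtime  (32B, 2-aligned)
34..35  attrs  (1B, 1-aligned)
35..36  -- padding (1B)
36..44  b  (8B, 2-aligned)
44..46  d  (2B, 2-aligned)
46..48  a  (2B, 2-aligned)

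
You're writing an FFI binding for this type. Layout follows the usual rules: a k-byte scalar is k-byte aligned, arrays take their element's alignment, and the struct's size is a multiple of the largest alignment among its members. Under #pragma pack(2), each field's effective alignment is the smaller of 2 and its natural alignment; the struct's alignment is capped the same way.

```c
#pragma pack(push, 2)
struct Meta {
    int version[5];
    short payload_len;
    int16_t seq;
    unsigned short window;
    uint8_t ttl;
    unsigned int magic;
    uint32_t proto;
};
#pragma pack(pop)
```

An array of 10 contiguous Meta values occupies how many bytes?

360

@0: version [20B, align 2] → 20
@20: payload_len [2B, align 2] → 22
@22: seq [2B, align 2] → 24
@24: window [2B, align 2] → 26
@26: ttl [1B, align 1] → 27
+1 pad (align 2)
@28: magic [4B, align 2] → 32
@32: proto [4B, align 2] → 36
size 36, align 2
array of 10: 10 × 36 = 360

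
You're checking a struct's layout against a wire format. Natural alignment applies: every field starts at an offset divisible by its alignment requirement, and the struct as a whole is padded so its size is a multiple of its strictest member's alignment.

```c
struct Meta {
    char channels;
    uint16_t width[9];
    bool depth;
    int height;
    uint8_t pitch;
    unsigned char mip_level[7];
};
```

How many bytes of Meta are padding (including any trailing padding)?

4

0..1  channels  (1B, 1-aligned)
1..2  -- padding (1B)
2..20  width  (18B, 2-aligned)
20..21  depth  (1B, 1-aligned)
21..24  -- padding (3B)
24..28  height  (4B, 4-aligned)
28..29  pitch  (1B, 1-aligned)
29..36  mip_level  (7B, 1-aligned)
sizeof = 36, alignof = 4
data bytes 32, size 36 → padding 4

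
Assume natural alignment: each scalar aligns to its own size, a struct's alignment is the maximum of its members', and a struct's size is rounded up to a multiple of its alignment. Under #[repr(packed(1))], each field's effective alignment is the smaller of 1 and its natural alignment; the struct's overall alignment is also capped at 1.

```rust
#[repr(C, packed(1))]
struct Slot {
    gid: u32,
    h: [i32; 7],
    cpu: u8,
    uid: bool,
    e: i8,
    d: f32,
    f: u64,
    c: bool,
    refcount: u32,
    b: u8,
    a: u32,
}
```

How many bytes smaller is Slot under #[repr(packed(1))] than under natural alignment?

natural layout:
  @0: gid [4B, align 4] → 4
  @4: h [28B, align 4] → 32
  @32: cpu [1B, align 1] → 33
  @33: uid [1B, align 1] → 34
  @34: e [1B, align 1] → 35
  +1 pad (align 4)
  @36: d [4B, align 4] → 40
  @40: f [8B, align 8] → 48
  @48: c [1B, align 1] → 49
  +3 pad (align 4)
  @52: refcount [4B, align 4] → 56
  @56: b [1B, align 1] → 57
  +3 pad (align 4)
  @60: a [4B, align 4] → 64
  size 64, align 8
packed(1) layout:
  @0: gid [4B, align 1] → 4
  @4: h [28B, align 1] → 32
  @32: cpu [1B, align 1] → 33
  @33: uid [1B, align 1] → 34
  @34: e [1B, align 1] → 35
  @35: d [4B, align 1] → 39
  @39: f [8B, align 1] → 47
  @47: c [1B, align 1] → 48
  @48: refcount [4B, align 1] → 52
  @52: b [1B, align 1] → 53
  @53: a [4B, align 1] → 57
  size 57, align 1
64 − 57 = 7

7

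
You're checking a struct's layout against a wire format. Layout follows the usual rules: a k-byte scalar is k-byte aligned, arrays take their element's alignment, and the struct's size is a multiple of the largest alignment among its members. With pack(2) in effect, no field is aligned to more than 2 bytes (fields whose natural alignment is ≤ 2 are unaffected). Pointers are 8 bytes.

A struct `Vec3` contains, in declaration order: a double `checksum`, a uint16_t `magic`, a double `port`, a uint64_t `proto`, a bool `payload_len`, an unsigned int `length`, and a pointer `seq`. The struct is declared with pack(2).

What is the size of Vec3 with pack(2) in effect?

0..8  checksum  (8B, 2-aligned)
8..10  magic  (2B, 2-aligned)
10..18  port  (8B, 2-aligned)
18..26  proto  (8B, 2-aligned)
26..27  payload_len  (1B, 1-aligned)
27..28  -- padding (1B)
28..32  length  (4B, 2-aligned)
32..40  seq  (8B, 2-aligned)
sizeof = 40, alignof = 2

40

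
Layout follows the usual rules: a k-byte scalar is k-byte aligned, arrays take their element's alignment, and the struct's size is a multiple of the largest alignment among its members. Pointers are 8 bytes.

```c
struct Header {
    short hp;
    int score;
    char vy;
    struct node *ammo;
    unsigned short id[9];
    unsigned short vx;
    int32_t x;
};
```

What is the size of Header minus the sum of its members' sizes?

9

0..2  hp  (2B, 2-aligned)
2..4  -- padding (2B)
4..8  score  (4B, 4-aligned)
8..9  vy  (1B, 1-aligned)
9..16  -- padding (7B)
16..24  ammo  (8B, 8-aligned)
24..42  id  (18B, 2-aligned)
42..44  vx  (2B, 2-aligned)
44..48  x  (4B, 4-aligned)
sizeof = 48, alignof = 8
data bytes 39, size 48 → padding 9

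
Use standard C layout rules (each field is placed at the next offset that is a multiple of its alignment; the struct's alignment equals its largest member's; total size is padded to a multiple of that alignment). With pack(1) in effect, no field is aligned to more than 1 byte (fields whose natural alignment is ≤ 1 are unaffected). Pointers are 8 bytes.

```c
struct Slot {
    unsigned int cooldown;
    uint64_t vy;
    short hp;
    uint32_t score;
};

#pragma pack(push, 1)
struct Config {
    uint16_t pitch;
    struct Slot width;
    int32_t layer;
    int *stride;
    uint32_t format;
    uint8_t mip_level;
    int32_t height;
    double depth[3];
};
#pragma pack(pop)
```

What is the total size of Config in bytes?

Slot: 0..4  cooldown  (4B, 4-aligned); 4..8  -- padding (4B); 8..16  vy  (8B, 8-aligned); 16..18  hp  (2B, 2-aligned); 18..20  -- padding (2B); 20..24  score  (4B, 4-aligned); sizeof = 24, alignof = 8
0..2  pitch  (2B, 1-aligned)
2..26  width  (24B, 1-aligned)
26..30  layer  (4B, 1-aligned)
30..38  stride  (8B, 1-aligned)
38..42  format  (4B, 1-aligned)
42..43  mip_level  (1B, 1-aligned)
43..47  height  (4B, 1-aligned)
47..71  depth  (24B, 1-aligned)
sizeof = 71, alignof = 1

71 bytes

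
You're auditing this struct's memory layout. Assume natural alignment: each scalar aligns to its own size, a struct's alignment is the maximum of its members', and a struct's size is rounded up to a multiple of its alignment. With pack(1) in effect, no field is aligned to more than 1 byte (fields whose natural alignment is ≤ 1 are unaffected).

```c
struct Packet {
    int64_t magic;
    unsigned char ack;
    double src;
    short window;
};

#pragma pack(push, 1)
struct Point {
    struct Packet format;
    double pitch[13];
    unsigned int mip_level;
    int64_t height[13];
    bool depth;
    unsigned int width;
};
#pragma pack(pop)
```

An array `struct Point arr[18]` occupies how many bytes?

Packet: magic at 0 (size 8, align 8) → ends 8; ack at 8 (size 1, align 1) → ends 9; pad 7 to align 8 for src; src at 16 (size 8, align 8) → ends 24; window at 24 (size 2, align 2) → ends 26; tail pad 6 to reach multiple of 8; total 32 bytes, alignment 8
format at 0 (size 32, align 1) → ends 32
pitch at 32 (size 104, align 1) → ends 136
mip_level at 136 (size 4, align 1) → ends 140
height at 140 (size 104, align 1) → ends 244
depth at 244 (size 1, align 1) → ends 245
width at 245 (size 4, align 1) → ends 249
total 249 bytes, alignment 1
array of 18: 18 × 249 = 4482

4482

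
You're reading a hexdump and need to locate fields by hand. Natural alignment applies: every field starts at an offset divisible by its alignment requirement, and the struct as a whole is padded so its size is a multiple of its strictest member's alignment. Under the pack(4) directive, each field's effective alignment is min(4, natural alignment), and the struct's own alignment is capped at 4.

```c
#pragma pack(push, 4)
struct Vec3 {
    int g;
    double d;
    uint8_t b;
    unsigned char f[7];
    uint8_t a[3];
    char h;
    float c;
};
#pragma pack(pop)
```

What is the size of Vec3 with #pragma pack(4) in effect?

28

g at 0 (size 4, align 4) → ends 4
d at 4 (size 8, align 4) → ends 12
b at 12 (size 1, align 1) → ends 13
f at 13 (size 7, align 1) → ends 20
a at 20 (size 3, align 1) → ends 23
h at 23 (size 1, align 1) → ends 24
c at 24 (size 4, align 4) → ends 28
total 28 bytes, alignment 4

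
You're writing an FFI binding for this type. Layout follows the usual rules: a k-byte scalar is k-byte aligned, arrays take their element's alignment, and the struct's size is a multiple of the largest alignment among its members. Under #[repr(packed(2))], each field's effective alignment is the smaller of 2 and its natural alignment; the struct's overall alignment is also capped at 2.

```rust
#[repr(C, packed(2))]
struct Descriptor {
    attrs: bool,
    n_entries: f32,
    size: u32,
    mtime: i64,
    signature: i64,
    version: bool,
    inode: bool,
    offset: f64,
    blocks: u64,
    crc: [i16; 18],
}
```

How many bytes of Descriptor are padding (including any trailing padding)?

1

attrs at 0 (size 1, align 1) → ends 1
pad 1 to align 2 for n_entries
n_entries at 2 (size 4, align 2) → ends 6
size at 6 (size 4, align 2) → ends 10
mtime at 10 (size 8, align 2) → ends 18
signature at 18 (size 8, align 2) → ends 26
version at 26 (size 1, align 1) → ends 27
inode at 27 (size 1, align 1) → ends 28
offset at 28 (size 8, align 2) → ends 36
blocks at 36 (size 8, align 2) → ends 44
crc at 44 (size 36, align 2) → ends 80
total 80 bytes, alignment 2
data bytes 79, size 80 → padding 1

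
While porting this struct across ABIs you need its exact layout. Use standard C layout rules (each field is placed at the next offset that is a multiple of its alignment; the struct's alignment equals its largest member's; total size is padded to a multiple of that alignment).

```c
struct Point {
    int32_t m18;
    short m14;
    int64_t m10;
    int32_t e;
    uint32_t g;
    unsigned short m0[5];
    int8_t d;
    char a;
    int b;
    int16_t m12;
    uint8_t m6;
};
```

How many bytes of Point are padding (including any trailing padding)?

7

@0: m18 [4B, align 4] → 4
@4: m14 [2B, align 2] → 6
+2 pad (align 8)
@8: m10 [8B, align 8] → 16
@16: e [4B, align 4] → 20
@20: g [4B, align 4] → 24
@24: m0 [10B, align 2] → 34
@34: d [1B, align 1] → 35
@35: a [1B, align 1] → 36
@36: b [4B, align 4] → 40
@40: m12 [2B, align 2] → 42
@42: m6 [1B, align 1] → 43
+5 tail pad (align 8)
size 48, align 8
data bytes 41, size 48 → padding 7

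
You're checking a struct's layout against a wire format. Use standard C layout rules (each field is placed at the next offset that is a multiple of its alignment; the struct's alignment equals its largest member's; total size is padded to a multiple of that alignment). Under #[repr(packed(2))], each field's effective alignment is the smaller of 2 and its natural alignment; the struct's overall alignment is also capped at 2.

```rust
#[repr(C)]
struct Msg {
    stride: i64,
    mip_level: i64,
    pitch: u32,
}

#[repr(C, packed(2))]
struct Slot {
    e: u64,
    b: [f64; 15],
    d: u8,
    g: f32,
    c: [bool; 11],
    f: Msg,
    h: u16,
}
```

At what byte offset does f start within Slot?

Msg: @0: stride [8B, align 8] → 8; @8: mip_level [8B, align 8] → 16; @16: pitch [4B, align 4] → 20; +4 tail pad (align 8); size 24, align 8
@0: e [8B, align 2] → 8
@8: b [120B, align 2] → 128
@128: d [1B, align 1] → 129
+1 pad (align 2)
@130: g [4B, align 2] → 134
@134: c [11B, align 1] → 145
+1 pad (align 2)
@146: f [24B, align 2] → 170

146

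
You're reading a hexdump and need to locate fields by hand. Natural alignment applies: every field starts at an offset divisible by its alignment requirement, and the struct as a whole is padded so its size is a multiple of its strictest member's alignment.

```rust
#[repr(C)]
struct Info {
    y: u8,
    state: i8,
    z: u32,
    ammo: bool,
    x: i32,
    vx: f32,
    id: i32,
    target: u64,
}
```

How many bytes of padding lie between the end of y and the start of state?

0

y at 0 (size 1, align 1) → ends 1
state at 1 (size 1, align 1) → ends 2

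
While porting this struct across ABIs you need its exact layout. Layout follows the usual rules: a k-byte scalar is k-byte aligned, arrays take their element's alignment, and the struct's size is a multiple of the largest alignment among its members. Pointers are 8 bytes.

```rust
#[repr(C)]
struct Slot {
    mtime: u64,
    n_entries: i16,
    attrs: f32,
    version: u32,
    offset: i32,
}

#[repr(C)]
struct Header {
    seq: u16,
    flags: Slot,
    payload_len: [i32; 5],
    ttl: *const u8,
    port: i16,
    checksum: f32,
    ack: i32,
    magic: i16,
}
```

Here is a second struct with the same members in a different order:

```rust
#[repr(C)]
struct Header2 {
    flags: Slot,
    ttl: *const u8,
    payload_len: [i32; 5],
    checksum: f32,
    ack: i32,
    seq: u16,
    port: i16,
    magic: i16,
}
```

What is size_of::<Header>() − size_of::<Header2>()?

Slot: mtime at 0 (size 8, align 8) → ends 8; n_entries at 8 (size 2, align 2) → ends 10; pad 2 to align 4 for attrs; attrs at 12 (size 4, align 4) → ends 16; version at 16 (size 4, align 4) → ends 20; offset at 20 (size 4, align 4) → ends 24; total 24 bytes, alignment 8
seq at 0 (size 2, align 2) → ends 2
pad 6 to align 8 for flags
flags at 8 (size 24, align 8) → ends 32
payload_len at 32 (size 20, align 4) → ends 52
pad 4 to align 8 for ttl
ttl at 56 (size 8, align 8) → ends 64
port at 64 (size 2, align 2) → ends 66
pad 2 to align 4 for checksum
checksum at 68 (size 4, align 4) → ends 72
ack at 72 (size 4, align 4) → ends 76
magic at 76 (size 2, align 2) → ends 78
tail pad 2 to reach multiple of 8
total 80 bytes, alignment 8
— Header2 —
flags at 0 (size 24, align 8) → ends 24
ttl at 24 (size 8, align 8) → ends 32
payload_len at 32 (size 20, align 4) → ends 52
checksum at 52 (size 4, align 4) → ends 56
ack at 56 (size 4, align 4) → ends 60
seq at 60 (size 2, align 2) → ends 62
port at 62 (size 2, align 2) → ends 64
magic at 64 (size 2, align 2) → ends 66
tail pad 6 to reach multiple of 8
total 72 bytes, alignment 8
80 − 72 = 8

8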